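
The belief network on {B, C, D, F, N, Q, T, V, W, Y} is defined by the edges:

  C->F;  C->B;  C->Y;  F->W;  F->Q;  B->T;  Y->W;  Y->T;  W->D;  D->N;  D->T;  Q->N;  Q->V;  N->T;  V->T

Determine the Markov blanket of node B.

B has child T.
Parents of B: C.
Other parents of B's children:
  T: D, N, V, Y
So the Markov blanket of B is {C, D, N, T, V, Y}.

{C, D, N, T, V, Y}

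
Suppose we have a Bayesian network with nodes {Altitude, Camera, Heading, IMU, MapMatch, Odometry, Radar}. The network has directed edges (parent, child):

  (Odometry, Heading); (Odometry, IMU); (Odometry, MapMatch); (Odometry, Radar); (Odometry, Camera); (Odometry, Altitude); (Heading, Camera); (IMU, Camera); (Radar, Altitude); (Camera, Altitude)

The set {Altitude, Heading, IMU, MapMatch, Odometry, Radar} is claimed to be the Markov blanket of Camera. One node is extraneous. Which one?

MapMatch

Recall MB(v) = parents ∪ children ∪ spouses, where spouses are the other parents of v's children.
Camera's children: Altitude.
Parents of Camera: Heading, IMU, Odometry.
Parents of each child, excluding Camera:
  parents(Altitude) \ {Camera} = {Odometry, Radar}.
MB(Camera) = {Altitude, Heading, IMU, Odometry, Radar}.
MapMatch is neither a parent, child, nor co-parent of Camera, so it does not belong.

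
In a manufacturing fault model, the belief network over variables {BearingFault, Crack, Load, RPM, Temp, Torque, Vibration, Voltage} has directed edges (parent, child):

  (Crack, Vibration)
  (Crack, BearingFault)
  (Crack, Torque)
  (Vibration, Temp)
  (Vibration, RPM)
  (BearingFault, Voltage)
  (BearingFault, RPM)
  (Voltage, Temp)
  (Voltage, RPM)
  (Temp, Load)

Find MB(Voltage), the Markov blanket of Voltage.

{BearingFault, RPM, Temp, Vibration}

Voltage has children RPM, Temp.
Voltage's parents: BearingFault.
Other parents of Voltage's children:
  Temp: Vibration
  RPM: BearingFault, Vibration
Union: {BearingFault} ∪ {RPM, Temp} ∪ {BearingFault, Vibration} = {BearingFault, RPM, Temp, Vibration}.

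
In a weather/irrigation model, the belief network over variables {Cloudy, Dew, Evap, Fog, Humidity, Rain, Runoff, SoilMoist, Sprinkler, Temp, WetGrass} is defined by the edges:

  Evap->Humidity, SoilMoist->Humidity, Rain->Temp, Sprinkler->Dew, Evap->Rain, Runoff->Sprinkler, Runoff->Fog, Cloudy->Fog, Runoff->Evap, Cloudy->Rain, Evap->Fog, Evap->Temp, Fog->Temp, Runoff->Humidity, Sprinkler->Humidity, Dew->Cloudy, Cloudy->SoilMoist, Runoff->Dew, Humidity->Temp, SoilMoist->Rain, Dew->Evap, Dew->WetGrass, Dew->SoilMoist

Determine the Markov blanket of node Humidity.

Parents of Humidity: Evap, Runoff, SoilMoist, Sprinkler.
Humidity's children: Temp.
Other parents of Humidity's children:
  Temp: Evap, Fog, Rain
MB(Humidity) = {Evap, Fog, Rain, Runoff, SoilMoist, Sprinkler, Temp}.

{Evap, Fog, Rain, Runoff, SoilMoist, Sprinkler, Temp}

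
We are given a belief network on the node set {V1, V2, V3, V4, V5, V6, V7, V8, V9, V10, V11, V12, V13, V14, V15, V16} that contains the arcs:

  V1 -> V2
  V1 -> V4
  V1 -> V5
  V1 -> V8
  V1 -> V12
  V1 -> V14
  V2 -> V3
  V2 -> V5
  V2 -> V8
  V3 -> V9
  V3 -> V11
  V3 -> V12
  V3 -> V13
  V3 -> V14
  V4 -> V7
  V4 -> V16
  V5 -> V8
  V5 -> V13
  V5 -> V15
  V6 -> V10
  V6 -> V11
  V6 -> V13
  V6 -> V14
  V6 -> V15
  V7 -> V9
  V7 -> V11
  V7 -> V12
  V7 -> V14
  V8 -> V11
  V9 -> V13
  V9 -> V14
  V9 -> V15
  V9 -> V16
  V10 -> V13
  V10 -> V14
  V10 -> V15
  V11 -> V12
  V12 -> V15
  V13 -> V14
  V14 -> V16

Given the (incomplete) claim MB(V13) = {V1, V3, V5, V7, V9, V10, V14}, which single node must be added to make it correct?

Children of V13: V14.
Pa(V13) = {V3, V5, V6, V9, V10}.
Parents of each child, excluding V13:
  parents(V14) \ {V13} = {V1, V3, V6, V7, V9, V10}.
MB(V13) = {V1, V3, V5, V6, V7, V9, V10, V14}.
Comparing with the claimed set, V6 is missing.

V6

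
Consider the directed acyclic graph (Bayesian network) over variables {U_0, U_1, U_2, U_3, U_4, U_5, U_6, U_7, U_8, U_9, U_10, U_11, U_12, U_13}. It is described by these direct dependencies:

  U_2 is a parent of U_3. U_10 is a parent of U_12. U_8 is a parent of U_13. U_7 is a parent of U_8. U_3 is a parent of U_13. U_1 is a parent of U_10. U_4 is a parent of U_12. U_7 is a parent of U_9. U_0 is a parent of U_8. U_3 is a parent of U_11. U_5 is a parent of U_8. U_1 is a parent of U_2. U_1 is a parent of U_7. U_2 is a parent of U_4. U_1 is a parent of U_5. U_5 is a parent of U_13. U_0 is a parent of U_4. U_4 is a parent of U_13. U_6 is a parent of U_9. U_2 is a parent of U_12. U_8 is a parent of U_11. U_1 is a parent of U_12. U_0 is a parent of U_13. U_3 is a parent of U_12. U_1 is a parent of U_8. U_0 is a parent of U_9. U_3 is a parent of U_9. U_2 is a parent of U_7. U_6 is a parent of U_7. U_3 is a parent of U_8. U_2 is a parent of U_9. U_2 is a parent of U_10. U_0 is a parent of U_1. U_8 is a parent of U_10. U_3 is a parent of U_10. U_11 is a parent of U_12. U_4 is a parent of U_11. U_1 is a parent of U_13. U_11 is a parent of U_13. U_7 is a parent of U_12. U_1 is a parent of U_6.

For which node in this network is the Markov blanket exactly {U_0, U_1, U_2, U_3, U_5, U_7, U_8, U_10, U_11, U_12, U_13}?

U_4

The target node must have every member of {U_0, U_1, U_2, U_3, U_5, U_7, U_8, U_10, U_11, U_12, U_13} as a parent, child, or co-parent, and no others.
Parents of U_4: U_0, U_2; children: U_11, U_12, U_13; co-parents: U_0, U_1, U_2, U_3, U_5, U_7, U_8, U_10, U_11.
These exactly cover the given set, so the node is U_4.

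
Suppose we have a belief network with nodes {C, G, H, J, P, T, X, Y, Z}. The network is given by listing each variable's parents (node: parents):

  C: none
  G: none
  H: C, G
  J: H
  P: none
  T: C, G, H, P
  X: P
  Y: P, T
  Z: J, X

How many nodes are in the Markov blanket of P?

Children of P: T, X, Y.
P has no parents.
Co-parents of P (other parents of its children):
  parents(T) \ {P} = {C, G, H}.
  X has no other parent.
  parents(Y) \ {P} = {T}.
MB(P) = {C, G, H, T, X, Y}, which has 6 nodes.

6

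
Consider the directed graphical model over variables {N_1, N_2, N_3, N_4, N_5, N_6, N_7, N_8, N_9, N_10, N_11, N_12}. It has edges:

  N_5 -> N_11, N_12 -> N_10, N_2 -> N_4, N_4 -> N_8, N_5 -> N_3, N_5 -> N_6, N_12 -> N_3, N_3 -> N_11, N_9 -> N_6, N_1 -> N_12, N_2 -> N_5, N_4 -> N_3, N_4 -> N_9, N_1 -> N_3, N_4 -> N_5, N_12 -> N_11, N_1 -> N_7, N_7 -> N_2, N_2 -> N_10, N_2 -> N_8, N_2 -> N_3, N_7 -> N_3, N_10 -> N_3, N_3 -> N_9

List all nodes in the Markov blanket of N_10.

N_10's parents: N_2, N_12.
N_10 has child N_3.
Other parents of N_10's children:
  N_3's other parents are N_1, N_2, N_4, N_5, N_7, N_12.
So the Markov blanket of N_10 is {N_1, N_2, N_3, N_4, N_5, N_7, N_12}.

{N_1, N_2, N_3, N_4, N_5, N_7, N_12}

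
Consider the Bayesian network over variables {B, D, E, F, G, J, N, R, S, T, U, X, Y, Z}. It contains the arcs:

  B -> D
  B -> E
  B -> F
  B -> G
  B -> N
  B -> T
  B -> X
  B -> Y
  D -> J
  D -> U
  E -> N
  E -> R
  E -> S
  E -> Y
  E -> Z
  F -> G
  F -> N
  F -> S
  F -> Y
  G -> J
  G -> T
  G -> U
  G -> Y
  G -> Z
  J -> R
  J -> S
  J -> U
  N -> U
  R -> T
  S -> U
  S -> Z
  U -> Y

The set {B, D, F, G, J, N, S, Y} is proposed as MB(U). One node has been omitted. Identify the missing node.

A node's Markov blanket = Pa ∪ Ch ∪ (parents of Ch other than the node itself).
Parents of U: D, G, J, N, S.
Ch(U) = {Y}.
Parents of each child, excluding U:
  parents(Y) \ {U} = {B, E, F, G}.
MB(U) = {B, D, E, F, G, J, N, S, Y}.
Comparing with the claimed set, E is missing.

E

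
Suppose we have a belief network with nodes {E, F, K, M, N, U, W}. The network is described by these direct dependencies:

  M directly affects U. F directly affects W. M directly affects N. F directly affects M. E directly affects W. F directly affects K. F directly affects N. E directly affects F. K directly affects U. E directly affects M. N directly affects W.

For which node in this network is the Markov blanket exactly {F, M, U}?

K

The target node must have every member of {F, M, U} as a parent, child, or co-parent, and no others.
Parents of K: F; children: U; co-parents: M.
These exactly cover the given set, so the node is K.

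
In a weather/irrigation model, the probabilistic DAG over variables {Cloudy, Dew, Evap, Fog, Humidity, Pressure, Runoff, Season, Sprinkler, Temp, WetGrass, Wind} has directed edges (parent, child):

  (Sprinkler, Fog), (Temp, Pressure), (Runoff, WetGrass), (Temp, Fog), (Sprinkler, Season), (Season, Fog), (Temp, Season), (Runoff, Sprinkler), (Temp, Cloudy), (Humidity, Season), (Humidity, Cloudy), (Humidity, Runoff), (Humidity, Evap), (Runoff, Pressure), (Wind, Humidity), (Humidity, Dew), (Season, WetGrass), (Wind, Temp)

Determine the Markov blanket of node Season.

{Fog, Humidity, Runoff, Sprinkler, Temp, WetGrass}

Parents of Season: Humidity, Sprinkler, Temp.
Children of Season: Fog, WetGrass.
For each child, the remaining parents (spouses of Season):
  Fog: Sprinkler, Temp
  WetGrass: Runoff
So the Markov blanket of Season is {Fog, Humidity, Runoff, Sprinkler, Temp, WetGrass}.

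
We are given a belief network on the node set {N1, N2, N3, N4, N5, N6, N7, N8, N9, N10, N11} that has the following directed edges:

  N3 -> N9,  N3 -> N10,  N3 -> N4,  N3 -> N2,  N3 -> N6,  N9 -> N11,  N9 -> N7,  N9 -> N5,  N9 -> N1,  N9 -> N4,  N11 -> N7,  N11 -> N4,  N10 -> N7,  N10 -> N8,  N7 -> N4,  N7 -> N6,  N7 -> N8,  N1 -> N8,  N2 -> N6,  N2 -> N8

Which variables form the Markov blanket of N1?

N1's parents: N9.
Children of N1: N8.
Other parents of N1's children:
  N8's other parents are N2, N7, N10.
Taking the union gives {N2, N7, N8, N9, N10}.

{N2, N7, N8, N9, N10}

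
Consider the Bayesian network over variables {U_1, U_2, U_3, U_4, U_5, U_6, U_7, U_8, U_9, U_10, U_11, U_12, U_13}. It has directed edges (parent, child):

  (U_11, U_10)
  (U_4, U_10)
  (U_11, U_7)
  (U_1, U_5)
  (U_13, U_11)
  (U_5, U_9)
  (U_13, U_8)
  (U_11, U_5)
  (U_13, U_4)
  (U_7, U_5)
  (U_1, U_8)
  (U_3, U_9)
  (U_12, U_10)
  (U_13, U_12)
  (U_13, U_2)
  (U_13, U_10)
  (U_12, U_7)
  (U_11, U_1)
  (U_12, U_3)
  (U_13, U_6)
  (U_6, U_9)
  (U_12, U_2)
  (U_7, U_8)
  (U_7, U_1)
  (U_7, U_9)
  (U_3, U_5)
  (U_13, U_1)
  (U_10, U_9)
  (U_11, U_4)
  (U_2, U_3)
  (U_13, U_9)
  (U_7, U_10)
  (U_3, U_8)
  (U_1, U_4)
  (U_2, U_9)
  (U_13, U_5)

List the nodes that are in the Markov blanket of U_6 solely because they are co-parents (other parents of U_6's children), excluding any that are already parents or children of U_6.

{U_2, U_3, U_5, U_7, U_10}

Children of U_6: U_9.
  U_9 also has parents U_2, U_3, U_5, U_7, U_10, U_13.
Excluding nodes already adjacent to U_6 (U_9, U_13), the co-parent-only contribution is {U_2, U_3, U_5, U_7, U_10}.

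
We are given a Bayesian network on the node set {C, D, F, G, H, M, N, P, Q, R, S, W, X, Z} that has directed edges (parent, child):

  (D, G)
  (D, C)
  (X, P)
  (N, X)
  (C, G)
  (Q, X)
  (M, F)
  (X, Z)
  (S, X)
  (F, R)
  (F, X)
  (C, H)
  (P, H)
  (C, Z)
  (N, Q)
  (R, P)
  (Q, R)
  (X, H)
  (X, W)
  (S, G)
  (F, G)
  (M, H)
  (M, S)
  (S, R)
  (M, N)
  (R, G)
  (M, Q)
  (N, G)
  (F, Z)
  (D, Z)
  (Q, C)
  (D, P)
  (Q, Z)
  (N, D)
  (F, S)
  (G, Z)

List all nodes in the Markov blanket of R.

By definition, MB(R) is built from R's parents, R's children, and the co-parents of R.
R's parents: F, Q, S.
R's children: G, P.
Parents of each child, excluding R:
  P: D, X
  G: C, D, F, N, S
Union: {F, Q, S} ∪ {G, P} ∪ {C, D, F, N, S, X} = {C, D, F, G, N, P, Q, S, X}.

{C, D, F, G, N, P, Q, S, X}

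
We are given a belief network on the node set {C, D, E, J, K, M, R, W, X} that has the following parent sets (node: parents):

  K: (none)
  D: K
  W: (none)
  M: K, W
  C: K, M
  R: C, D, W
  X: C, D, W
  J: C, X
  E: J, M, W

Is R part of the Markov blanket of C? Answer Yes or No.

Yes

R is a child of C.
So R ∈ MB(C).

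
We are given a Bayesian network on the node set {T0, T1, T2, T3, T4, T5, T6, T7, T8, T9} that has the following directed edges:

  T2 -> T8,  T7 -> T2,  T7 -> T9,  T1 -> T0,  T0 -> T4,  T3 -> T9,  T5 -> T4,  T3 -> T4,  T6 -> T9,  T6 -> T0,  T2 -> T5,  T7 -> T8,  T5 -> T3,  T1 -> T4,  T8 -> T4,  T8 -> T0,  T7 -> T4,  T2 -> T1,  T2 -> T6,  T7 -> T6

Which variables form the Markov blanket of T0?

{T1, T3, T4, T5, T6, T7, T8}

T0 has parents T1, T6, T8.
T0 has child T4.
For each child, the remaining parents (spouses of T0):
  T4 also has parents T1, T3, T5, T7, T8.
Union: {T1, T6, T8} ∪ {T4} ∪ {T1, T3, T5, T7, T8} = {T1, T3, T4, T5, T6, T7, T8}.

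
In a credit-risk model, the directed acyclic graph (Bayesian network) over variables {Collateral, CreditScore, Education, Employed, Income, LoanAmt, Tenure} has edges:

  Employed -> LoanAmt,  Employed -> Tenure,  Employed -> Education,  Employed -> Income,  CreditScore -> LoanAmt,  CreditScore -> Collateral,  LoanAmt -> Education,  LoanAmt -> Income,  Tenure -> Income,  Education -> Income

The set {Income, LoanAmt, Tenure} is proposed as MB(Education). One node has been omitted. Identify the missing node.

Employed

Education has parents Employed, LoanAmt.
Education has child Income.
Other parents of Education's children:
  Income also has parents Employed, LoanAmt, Tenure.
MB(Education) = {Employed, Income, LoanAmt, Tenure}.
Comparing with the claimed set, Employed is missing.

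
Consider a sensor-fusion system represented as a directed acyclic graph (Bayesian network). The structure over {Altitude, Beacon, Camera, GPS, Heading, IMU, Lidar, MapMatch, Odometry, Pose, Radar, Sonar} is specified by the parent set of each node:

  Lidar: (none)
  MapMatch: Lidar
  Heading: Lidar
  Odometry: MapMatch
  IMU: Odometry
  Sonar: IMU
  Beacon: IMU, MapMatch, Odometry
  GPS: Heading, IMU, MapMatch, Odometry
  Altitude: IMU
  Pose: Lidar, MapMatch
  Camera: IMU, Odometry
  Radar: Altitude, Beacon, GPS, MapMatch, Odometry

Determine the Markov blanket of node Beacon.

{Altitude, GPS, IMU, MapMatch, Odometry, Radar}

Beacon has parents IMU, MapMatch, Odometry.
Children of Beacon: Radar.
Parents of each child, excluding Beacon:
  Radar's other parents are Altitude, GPS, MapMatch, Odometry.
Union: {IMU, MapMatch, Odometry} ∪ {Radar} ∪ {Altitude, GPS, MapMatch, Odometry} = {Altitude, GPS, IMU, MapMatch, Odometry, Radar}.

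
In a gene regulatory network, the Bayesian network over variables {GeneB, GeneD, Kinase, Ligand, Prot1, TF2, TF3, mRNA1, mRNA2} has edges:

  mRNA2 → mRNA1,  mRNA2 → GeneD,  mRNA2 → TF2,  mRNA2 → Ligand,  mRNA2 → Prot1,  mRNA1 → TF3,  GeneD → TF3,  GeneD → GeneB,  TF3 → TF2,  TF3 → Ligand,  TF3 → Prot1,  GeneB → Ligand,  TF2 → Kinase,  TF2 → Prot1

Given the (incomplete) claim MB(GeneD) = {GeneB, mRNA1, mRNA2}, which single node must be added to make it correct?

TF3

Parents of GeneD: mRNA2.
GeneD has children GeneB, TF3.
For each child, the remaining parents (spouses of GeneD):
  TF3: mRNA1
  GeneB: —
MB(GeneD) = {GeneB, TF3, mRNA1, mRNA2}.
Comparing with the claimed set, TF3 is missing.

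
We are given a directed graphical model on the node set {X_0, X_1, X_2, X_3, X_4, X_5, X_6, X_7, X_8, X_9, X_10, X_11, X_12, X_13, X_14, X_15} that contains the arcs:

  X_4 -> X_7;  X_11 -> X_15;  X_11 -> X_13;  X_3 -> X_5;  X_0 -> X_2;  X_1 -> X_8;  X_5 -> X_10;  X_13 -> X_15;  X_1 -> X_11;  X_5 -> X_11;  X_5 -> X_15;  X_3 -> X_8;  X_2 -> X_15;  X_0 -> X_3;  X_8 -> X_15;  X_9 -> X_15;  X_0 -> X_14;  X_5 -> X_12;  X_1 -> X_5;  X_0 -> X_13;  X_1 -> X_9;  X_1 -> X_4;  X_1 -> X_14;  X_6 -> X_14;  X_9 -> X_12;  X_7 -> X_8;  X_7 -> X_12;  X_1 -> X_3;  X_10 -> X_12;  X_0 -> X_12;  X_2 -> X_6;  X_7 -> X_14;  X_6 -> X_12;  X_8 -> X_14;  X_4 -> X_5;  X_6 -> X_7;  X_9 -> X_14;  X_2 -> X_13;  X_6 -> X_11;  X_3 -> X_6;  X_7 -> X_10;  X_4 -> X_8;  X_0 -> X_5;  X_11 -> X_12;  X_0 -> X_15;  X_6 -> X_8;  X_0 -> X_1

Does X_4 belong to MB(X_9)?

No

X_9's parents: X_1.
X_9's children: X_12, X_14, X_15.
Co-parents of X_9 (other parents of its children):
  X_12's other parents are X_0, X_5, X_6, X_7, X_10, X_11.
  X_14's other parents are X_0, X_1, X_6, X_7, X_8.
  parents(X_15) \ {X_9} = {X_0, X_2, X_5, X_8, X_11, X_13}.
MB(X_9) = {X_0, X_1, X_2, X_5, X_6, X_7, X_8, X_10, X_11, X_12, X_13, X_14, X_15}; X_4 is not in this set.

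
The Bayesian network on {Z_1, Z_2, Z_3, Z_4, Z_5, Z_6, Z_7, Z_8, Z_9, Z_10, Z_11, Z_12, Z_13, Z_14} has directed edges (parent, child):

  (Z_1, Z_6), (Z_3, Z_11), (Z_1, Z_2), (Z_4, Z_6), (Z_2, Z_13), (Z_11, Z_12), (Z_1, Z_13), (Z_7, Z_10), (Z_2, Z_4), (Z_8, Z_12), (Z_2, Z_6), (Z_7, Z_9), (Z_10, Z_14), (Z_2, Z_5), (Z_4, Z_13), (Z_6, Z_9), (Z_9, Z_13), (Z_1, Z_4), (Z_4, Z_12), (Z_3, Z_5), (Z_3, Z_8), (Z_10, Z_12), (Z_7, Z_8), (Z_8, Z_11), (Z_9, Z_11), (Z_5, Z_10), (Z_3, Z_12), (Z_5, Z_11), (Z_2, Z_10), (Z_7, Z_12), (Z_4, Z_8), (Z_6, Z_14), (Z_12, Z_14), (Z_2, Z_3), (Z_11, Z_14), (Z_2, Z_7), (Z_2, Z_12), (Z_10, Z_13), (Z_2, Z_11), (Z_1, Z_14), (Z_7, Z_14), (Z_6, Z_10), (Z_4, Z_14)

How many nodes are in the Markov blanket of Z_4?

The Markov blanket of a node is its parents, its children, and the other parents of its children.
Z_4 has children Z_6, Z_8, Z_12, Z_13, Z_14.
Parents of Z_4: Z_1, Z_2.
Co-parents of Z_4 (other parents of its children):
  Z_6's other parents are Z_1, Z_2.
  Z_8's other parents are Z_3, Z_7.
  parents(Z_12) \ {Z_4} = {Z_2, Z_3, Z_7, Z_8, Z_10, Z_11}.
  parents(Z_13) \ {Z_4} = {Z_1, Z_2, Z_9, Z_10}.
  parents(Z_14) \ {Z_4} = {Z_1, Z_6, Z_7, Z_10, Z_11, Z_12}.
MB(Z_4) = {Z_1, Z_2, Z_3, Z_6, Z_7, Z_8, Z_9, Z_10, Z_11, Z_12, Z_13, Z_14}, which has 12 nodes.

12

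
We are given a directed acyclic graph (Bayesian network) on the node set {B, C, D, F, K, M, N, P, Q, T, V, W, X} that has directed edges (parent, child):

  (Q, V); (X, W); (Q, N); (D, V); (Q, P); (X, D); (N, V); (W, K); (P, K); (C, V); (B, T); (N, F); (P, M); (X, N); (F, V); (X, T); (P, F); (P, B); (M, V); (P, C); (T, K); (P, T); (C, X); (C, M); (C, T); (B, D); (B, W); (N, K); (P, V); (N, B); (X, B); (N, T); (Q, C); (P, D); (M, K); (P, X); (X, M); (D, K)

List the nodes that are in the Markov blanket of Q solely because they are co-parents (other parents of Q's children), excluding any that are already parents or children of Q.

Children of Q: C, N, P, V.
  P has no other parent.
  C also has parent P.
  N also has parent X.
  parents(V) \ {Q} = {C, D, F, M, N, P}.
Excluding nodes already adjacent to Q (C, N, P, V), the co-parent-only contribution is {D, F, M, X}.

{D, F, M, X}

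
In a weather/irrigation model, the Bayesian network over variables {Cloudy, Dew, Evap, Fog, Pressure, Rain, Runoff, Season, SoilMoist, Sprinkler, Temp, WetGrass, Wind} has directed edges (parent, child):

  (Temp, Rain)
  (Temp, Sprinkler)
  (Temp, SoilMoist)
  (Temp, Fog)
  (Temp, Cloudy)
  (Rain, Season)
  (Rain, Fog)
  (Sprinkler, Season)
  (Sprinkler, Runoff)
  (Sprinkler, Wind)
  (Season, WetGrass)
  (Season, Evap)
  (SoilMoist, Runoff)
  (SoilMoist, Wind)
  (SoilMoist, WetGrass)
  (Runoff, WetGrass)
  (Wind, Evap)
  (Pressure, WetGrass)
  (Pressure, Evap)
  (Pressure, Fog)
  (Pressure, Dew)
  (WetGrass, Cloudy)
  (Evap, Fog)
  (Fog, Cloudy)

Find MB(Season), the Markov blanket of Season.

{Evap, Pressure, Rain, Runoff, SoilMoist, Sprinkler, WetGrass, Wind}

A node's Markov blanket = Pa ∪ Ch ∪ (parents of Ch other than the node itself).
Pa(Season) = {Rain, Sprinkler}.
Season's children: Evap, WetGrass.
Parents of each child, excluding Season:
  parents(WetGrass) \ {Season} = {Pressure, Runoff, SoilMoist}.
  parents(Evap) \ {Season} = {Pressure, Wind}.
So the Markov blanket of Season is {Evap, Pressure, Rain, Runoff, SoilMoist, Sprinkler, WetGrass, Wind}.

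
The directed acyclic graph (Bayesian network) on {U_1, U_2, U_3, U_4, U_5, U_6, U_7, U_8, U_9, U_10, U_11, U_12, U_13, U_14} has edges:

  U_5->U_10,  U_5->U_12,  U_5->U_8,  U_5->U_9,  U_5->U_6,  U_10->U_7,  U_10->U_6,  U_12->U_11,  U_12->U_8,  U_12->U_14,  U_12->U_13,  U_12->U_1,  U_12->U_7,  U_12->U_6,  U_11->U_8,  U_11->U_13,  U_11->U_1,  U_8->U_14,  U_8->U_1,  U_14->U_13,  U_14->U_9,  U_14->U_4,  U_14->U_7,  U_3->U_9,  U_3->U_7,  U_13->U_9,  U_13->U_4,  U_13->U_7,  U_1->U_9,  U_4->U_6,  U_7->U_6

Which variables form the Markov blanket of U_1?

{U_3, U_5, U_8, U_9, U_11, U_12, U_13, U_14}

Recall MB(v) = parents ∪ children ∪ spouses, where spouses are the other parents of v's children.
Pa(U_1) = {U_8, U_11, U_12}.
U_1 has child U_9.
Other parents of U_1's children:
  U_9: U_3, U_5, U_13, U_14
Union: {U_8, U_11, U_12} ∪ {U_9} ∪ {U_3, U_5, U_13, U_14} = {U_3, U_5, U_8, U_9, U_11, U_12, U_13, U_14}.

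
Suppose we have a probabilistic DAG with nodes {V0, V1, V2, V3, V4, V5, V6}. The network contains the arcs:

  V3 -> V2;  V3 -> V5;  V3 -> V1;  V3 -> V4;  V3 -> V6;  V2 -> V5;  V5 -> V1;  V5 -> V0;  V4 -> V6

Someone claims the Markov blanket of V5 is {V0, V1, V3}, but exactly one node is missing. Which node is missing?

V2

A node's Markov blanket = Pa ∪ Ch ∪ (parents of Ch other than the node itself).
V5's children: V0, V1.
V5 has parents V2, V3.
Parents of each child, excluding V5:
  V1's other parent is V3.
  V0: no additional parents.
MB(V5) = {V0, V1, V2, V3}.
Comparing with the claimed set, V2 is missing.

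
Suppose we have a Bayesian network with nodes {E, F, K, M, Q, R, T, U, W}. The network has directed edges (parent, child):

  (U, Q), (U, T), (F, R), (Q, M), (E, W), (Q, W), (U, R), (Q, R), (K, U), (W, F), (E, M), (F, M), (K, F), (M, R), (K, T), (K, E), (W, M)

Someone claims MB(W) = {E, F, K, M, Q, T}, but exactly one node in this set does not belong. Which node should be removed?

By definition, MB(W) is built from W's parents, W's children, and the co-parents of W.
Parents of W: E, Q.
Children of W: F, M.
For each child, the remaining parents (spouses of W):
  F: K
  M: E, F, Q
MB(W) = {E, F, K, M, Q}.
T is neither a parent, child, nor co-parent of W, so it does not belong.

T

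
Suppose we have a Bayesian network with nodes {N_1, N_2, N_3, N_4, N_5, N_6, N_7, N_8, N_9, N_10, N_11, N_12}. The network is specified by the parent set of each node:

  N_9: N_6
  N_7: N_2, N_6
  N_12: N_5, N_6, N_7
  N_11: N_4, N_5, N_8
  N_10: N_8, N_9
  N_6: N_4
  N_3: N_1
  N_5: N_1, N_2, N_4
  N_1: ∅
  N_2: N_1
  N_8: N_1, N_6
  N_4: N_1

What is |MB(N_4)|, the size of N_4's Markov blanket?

Parents of N_4: N_1.
N_4 has children N_5, N_6, N_11.
Other parents of N_4's children:
  N_5: N_1, N_2
  N_6: —
  N_11: N_5, N_8
MB(N_4) = {N_1, N_2, N_5, N_6, N_8, N_11}, which has 6 nodes.

6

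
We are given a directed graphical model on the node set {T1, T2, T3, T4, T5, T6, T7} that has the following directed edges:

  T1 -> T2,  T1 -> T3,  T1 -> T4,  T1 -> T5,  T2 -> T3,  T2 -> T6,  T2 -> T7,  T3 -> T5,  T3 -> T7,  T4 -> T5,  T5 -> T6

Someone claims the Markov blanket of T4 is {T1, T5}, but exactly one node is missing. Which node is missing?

T4 has parent T1.
Ch(T4) = {T5}.
Parents of each child, excluding T4:
  T5: T1, T3
MB(T4) = {T1, T3, T5}.
Comparing with the claimed set, T3 is missing.

T3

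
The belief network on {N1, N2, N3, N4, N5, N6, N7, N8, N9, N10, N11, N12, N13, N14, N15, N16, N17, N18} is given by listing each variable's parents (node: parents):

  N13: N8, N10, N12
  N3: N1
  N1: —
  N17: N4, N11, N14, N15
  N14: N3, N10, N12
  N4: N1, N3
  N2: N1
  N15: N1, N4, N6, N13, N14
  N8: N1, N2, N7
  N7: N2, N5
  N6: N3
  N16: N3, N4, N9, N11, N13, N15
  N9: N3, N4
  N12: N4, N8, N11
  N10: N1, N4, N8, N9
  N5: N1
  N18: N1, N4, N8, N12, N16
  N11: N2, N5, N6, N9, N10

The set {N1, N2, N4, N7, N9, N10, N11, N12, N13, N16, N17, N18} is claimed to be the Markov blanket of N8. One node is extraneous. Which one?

N17

By definition, MB(N8) is built from N8's parents, N8's children, and the co-parents of N8.
N8's parents: N1, N2, N7.
N8's children: N10, N12, N13, N18.
For each child, the remaining parents (spouses of N8):
  N10: N1, N4, N9
  N12: N4, N11
  N13: N10, N12
  N18: N1, N4, N12, N16
MB(N8) = {N1, N2, N4, N7, N9, N10, N11, N12, N13, N16, N18}.
N17 is neither a parent, child, nor co-parent of N8, so it does not belong.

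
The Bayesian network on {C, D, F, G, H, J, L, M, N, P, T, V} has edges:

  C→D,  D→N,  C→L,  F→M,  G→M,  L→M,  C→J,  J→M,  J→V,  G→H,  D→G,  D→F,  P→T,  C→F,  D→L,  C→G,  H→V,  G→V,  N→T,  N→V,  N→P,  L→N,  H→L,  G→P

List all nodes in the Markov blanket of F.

{C, D, G, J, L, M}

F has parents C, D.
F's children: M.
Other parents of F's children:
  M: G, J, L
Taking the union gives {C, D, G, J, L, M}.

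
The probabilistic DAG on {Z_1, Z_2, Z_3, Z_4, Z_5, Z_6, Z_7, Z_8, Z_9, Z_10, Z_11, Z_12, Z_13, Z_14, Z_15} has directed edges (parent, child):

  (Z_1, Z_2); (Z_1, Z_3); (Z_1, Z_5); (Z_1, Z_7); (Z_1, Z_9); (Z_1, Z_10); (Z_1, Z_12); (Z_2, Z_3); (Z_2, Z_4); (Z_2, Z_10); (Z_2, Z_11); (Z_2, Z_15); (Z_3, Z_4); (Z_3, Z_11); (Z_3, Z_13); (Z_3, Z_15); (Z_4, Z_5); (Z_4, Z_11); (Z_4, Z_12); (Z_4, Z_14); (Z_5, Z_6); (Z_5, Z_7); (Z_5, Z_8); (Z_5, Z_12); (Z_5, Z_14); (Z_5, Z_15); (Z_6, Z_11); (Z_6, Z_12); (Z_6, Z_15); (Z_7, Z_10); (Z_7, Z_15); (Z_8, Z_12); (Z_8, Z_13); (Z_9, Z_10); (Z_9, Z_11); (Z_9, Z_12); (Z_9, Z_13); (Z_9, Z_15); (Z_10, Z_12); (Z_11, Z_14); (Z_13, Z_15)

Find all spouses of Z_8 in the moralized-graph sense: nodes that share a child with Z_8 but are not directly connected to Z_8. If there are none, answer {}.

Children of Z_8: Z_12, Z_13.
  Z_12's other parents are Z_1, Z_4, Z_5, Z_6, Z_9, Z_10.
  Z_13 also has parents Z_3, Z_9.
Excluding nodes already adjacent to Z_8 (Z_5, Z_12, Z_13), the co-parent-only contribution is {Z_1, Z_3, Z_4, Z_6, Z_9, Z_10}.

{Z_1, Z_3, Z_4, Z_6, Z_9, Z_10}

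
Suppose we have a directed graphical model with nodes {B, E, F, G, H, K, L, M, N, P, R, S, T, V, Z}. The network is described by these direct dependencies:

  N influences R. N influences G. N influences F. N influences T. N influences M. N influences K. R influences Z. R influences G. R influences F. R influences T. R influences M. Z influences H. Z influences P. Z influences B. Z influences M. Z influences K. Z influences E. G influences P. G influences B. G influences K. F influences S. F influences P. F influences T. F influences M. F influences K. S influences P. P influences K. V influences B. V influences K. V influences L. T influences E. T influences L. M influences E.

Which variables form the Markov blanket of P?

{F, G, K, N, S, V, Z}

The Markov blanket of a node is its parents, its children, and the other parents of its children.
Parents of P: F, G, S, Z.
P has child K.
Other parents of P's children:
  parents(K) \ {P} = {F, G, N, V, Z}.
So the Markov blanket of P is {F, G, K, N, S, V, Z}.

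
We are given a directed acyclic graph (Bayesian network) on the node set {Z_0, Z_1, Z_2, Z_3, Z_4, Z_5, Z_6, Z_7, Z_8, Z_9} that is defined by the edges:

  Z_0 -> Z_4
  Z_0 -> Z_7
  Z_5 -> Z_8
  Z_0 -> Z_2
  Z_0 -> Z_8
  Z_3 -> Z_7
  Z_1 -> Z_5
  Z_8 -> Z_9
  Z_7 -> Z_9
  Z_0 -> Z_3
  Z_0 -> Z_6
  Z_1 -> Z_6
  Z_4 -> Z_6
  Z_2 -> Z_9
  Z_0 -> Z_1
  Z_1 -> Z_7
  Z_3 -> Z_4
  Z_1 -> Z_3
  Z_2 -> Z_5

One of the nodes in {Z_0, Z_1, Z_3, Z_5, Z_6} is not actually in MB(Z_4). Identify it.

Z_5

Z_4 has parents Z_0, Z_3.
Z_4's children: Z_6.
For each child, the remaining parents (spouses of Z_4):
  parents(Z_6) \ {Z_4} = {Z_0, Z_1}.
MB(Z_4) = {Z_0, Z_1, Z_3, Z_6}.
Z_5 is neither a parent, child, nor co-parent of Z_4, so it does not belong.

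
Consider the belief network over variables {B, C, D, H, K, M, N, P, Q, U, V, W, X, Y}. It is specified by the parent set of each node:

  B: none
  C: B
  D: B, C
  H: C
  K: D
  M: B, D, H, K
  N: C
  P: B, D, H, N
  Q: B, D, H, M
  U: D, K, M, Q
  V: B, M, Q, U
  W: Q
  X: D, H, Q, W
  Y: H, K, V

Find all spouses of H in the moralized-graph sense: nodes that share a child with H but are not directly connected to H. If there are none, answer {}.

{B, D, K, N, V, W}

Children of H: M, P, Q, X, Y.
  M: B, D, K
  P: B, D, N
  Q: B, D, M
  X: D, Q, W
  Y: K, V
Excluding nodes already adjacent to H (C, M, P, Q, X, Y), the co-parent-only contribution is {B, D, K, N, V, W}.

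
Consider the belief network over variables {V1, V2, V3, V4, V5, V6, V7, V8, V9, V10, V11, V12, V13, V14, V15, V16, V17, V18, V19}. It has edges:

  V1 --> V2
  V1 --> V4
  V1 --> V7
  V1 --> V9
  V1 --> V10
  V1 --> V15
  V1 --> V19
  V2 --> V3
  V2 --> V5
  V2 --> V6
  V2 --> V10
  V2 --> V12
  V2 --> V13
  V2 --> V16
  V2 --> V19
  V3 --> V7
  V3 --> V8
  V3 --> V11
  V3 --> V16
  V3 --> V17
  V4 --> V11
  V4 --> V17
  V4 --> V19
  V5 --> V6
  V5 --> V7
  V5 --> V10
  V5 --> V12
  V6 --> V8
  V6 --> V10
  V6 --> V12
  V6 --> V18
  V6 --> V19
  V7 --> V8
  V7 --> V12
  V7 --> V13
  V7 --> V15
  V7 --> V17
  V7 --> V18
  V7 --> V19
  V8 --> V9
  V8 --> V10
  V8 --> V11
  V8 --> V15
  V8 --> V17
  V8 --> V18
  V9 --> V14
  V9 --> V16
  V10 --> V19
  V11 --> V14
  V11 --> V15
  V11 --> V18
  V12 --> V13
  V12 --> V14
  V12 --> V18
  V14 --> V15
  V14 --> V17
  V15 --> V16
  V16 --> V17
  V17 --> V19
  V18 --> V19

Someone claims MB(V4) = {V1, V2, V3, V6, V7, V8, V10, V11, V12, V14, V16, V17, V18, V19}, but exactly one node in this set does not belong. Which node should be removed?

By definition, MB(V4) is built from V4's parents, V4's children, and the co-parents of V4.
V4 has parent V1.
Ch(V4) = {V11, V17, V19}.
Other parents of V4's children:
  parents(V11) \ {V4} = {V3, V8}.
  V17 also has parents V3, V7, V8, V14, V16.
  parents(V19) \ {V4} = {V1, V2, V6, V7, V10, V17, V18}.
MB(V4) = {V1, V2, V3, V6, V7, V8, V10, V11, V14, V16, V17, V18, V19}.
V12 is neither a parent, child, nor co-parent of V4, so it does not belong.

V12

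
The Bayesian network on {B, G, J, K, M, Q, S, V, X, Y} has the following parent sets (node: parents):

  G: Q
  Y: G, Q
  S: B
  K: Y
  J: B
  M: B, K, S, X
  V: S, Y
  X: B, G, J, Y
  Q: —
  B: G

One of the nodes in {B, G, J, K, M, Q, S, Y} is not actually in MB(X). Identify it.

Q

The Markov blanket of a node is its parents, its children, and the other parents of its children.
X's parents: B, G, J, Y.
Children of X: M.
For each child, the remaining parents (spouses of X):
  M: B, K, S
MB(X) = {B, G, J, K, M, S, Y}.
Q is neither a parent, child, nor co-parent of X, so it does not belong.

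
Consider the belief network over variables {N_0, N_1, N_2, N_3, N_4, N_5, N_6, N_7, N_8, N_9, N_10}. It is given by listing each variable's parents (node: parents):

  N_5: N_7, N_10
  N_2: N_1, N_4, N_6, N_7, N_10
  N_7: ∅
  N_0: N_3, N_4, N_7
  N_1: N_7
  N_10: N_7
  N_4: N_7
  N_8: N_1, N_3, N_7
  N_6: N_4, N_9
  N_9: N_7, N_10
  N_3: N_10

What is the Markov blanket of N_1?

Pa(N_1) = {N_7}.
Ch(N_1) = {N_2, N_8}.
Parents of each child, excluding N_1:
  N_8 also has parents N_3, N_7.
  N_2 also has parents N_4, N_6, N_7, N_10.
Union: {N_7} ∪ {N_2, N_8} ∪ {N_3, N_4, N_6, N_7, N_10} = {N_2, N_3, N_4, N_6, N_7, N_8, N_10}.

{N_2, N_3, N_4, N_6, N_7, N_8, N_10}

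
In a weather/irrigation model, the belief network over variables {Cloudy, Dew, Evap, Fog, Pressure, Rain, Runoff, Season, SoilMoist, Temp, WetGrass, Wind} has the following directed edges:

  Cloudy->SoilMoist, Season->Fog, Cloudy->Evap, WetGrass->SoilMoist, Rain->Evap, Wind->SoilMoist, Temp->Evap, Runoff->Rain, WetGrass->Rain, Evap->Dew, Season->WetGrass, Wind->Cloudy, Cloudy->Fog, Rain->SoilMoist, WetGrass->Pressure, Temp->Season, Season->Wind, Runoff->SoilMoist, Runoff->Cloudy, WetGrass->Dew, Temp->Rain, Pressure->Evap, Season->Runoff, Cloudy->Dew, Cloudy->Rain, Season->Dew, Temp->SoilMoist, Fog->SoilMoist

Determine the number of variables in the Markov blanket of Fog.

8

Recall MB(v) = parents ∪ children ∪ spouses, where spouses are the other parents of v's children.
Children of Fog: SoilMoist.
Fog's parents: Cloudy, Season.
Other parents of Fog's children:
  parents(SoilMoist) \ {Fog} = {Cloudy, Rain, Runoff, Temp, WetGrass, Wind}.
MB(Fog) = {Cloudy, Rain, Runoff, Season, SoilMoist, Temp, WetGrass, Wind}, which has 8 nodes.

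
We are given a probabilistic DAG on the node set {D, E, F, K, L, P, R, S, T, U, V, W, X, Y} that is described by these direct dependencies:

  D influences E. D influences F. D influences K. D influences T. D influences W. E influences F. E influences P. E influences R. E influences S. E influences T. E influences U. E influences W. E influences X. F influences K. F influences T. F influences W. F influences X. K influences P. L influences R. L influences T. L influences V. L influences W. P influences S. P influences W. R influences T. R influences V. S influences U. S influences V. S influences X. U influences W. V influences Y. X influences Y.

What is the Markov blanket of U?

{D, E, F, L, P, S, W}

The Markov blanket of a node is its parents, its children, and the other parents of its children.
U's children: W.
Pa(U) = {E, S}.
For each child, the remaining parents (spouses of U):
  W's other parents are D, E, F, L, P.
Union: {E, S} ∪ {W} ∪ {D, E, F, L, P} = {D, E, F, L, P, S, W}.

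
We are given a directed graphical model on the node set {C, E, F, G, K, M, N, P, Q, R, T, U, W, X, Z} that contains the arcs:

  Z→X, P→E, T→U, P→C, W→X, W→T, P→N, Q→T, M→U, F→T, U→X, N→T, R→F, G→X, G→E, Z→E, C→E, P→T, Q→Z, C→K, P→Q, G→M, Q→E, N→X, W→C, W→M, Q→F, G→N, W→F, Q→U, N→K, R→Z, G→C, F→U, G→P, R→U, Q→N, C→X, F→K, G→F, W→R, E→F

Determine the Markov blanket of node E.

A node's Markov blanket = Pa ∪ Ch ∪ (parents of Ch other than the node itself).
E has parents C, G, P, Q, Z.
Children of E: F.
For each child, the remaining parents (spouses of E):
  F: G, Q, R, W
So the Markov blanket of E is {C, F, G, P, Q, R, W, Z}.

{C, F, G, P, Q, R, W, Z}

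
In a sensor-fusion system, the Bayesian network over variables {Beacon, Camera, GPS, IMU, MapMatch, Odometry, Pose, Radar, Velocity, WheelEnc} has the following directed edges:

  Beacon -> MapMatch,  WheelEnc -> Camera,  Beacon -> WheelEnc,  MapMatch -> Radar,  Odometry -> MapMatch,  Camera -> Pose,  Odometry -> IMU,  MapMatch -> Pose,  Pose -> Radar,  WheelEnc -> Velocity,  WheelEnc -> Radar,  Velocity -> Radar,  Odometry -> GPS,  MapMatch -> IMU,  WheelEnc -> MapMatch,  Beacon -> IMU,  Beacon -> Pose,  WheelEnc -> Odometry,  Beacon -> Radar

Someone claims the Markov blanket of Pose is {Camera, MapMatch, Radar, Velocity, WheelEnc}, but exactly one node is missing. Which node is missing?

Beacon

By definition, MB(Pose) is built from Pose's parents, Pose's children, and the co-parents of Pose.
Pose has parents Beacon, Camera, MapMatch.
Pose's children: Radar.
Parents of each child, excluding Pose:
  Radar also has parents Beacon, MapMatch, Velocity, WheelEnc.
MB(Pose) = {Beacon, Camera, MapMatch, Radar, Velocity, WheelEnc}.
Comparing with the claimed set, Beacon is missing.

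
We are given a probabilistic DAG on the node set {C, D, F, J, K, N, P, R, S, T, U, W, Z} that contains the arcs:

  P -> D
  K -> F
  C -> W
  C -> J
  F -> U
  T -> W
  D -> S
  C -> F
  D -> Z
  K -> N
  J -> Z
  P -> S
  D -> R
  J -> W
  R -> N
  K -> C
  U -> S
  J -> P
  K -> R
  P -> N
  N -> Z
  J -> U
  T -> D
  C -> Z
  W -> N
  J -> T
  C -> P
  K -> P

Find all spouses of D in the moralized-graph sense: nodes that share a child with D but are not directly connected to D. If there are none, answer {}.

Children of D: R, S, Z.
  S also has parents P, U.
  R also has parent K.
  parents(Z) \ {D} = {C, J, N}.
Excluding nodes already adjacent to D (P, R, S, T, Z), the co-parent-only contribution is {C, J, K, N, U}.

{C, J, K, N, U}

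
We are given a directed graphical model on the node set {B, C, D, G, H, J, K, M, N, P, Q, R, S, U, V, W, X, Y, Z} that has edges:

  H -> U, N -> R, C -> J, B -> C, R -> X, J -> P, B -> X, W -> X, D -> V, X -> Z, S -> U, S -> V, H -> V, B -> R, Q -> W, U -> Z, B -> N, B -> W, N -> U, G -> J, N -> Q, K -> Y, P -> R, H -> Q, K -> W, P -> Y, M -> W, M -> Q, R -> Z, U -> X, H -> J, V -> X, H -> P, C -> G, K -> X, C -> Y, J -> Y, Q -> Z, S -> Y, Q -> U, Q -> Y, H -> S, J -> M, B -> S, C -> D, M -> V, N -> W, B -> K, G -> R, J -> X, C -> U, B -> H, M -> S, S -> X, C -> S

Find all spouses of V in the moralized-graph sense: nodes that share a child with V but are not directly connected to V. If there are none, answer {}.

{B, J, K, R, U, W}

Children of V: X.
  X: B, J, K, R, S, U, W
Excluding nodes already adjacent to V (D, H, M, S, X), the co-parent-only contribution is {B, J, K, R, U, W}.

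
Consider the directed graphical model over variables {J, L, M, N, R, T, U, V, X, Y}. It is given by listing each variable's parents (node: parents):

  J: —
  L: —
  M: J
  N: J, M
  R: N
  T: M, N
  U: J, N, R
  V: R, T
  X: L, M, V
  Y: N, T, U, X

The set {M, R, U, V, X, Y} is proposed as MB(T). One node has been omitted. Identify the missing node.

N

A node's Markov blanket = Pa ∪ Ch ∪ (parents of Ch other than the node itself).
T has parents M, N.
T has children V, Y.
For each child, the remaining parents (spouses of T):
  V also has parent R.
  Y also has parents N, U, X.
MB(T) = {M, N, R, U, V, X, Y}.
Comparing with the claimed set, N is missing.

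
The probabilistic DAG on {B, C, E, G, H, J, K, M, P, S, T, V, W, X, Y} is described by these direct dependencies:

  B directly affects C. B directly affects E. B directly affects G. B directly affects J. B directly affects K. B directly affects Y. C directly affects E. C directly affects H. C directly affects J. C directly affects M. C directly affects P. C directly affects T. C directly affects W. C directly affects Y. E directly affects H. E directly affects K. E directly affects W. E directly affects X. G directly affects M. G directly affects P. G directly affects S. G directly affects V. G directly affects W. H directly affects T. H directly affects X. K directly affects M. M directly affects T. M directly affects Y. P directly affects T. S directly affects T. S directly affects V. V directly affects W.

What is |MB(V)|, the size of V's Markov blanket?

5

Recall MB(v) = parents ∪ children ∪ spouses, where spouses are the other parents of v's children.
Ch(V) = {W}.
V has parents G, S.
Parents of each child, excluding V:
  W: C, E, G
MB(V) = {C, E, G, S, W}, which has 5 nodes.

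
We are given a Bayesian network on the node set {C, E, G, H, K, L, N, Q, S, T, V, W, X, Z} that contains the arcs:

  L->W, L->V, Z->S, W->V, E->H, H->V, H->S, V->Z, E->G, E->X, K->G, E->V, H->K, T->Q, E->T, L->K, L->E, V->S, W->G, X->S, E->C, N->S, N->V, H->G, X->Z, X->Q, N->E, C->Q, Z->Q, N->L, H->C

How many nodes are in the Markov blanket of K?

5

Pa(K) = {H, L}.
K's children: G.
Co-parents of K (other parents of its children):
  G: E, H, W
MB(K) = {E, G, H, L, W}, which has 5 nodes.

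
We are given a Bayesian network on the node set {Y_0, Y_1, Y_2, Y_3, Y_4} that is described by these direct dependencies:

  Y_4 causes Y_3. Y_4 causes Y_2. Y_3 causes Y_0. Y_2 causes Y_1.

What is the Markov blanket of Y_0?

{Y_3}

By definition, MB(Y_0) is built from Y_0's parents, Y_0's children, and the co-parents of Y_0.
Y_0 has no children.
Y_0 has parent Y_3.
With no children, Y_0 has no spouses; the co-parent set is empty.
MB(Y_0) = {Y_3}.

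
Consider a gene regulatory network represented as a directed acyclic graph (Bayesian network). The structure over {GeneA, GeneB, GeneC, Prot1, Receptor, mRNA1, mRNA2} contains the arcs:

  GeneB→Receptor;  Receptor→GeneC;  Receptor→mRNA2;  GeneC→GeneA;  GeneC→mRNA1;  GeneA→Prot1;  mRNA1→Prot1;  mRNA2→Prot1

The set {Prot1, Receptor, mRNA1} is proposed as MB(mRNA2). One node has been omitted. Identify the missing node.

The Markov blanket of a node is its parents, its children, and the other parents of its children.
Ch(mRNA2) = {Prot1}.
mRNA2's parents: Receptor.
For each child, the remaining parents (spouses of mRNA2):
  Prot1: GeneA, mRNA1
MB(mRNA2) = {GeneA, Prot1, Receptor, mRNA1}.
Comparing with the claimed set, GeneA is missing.

GeneA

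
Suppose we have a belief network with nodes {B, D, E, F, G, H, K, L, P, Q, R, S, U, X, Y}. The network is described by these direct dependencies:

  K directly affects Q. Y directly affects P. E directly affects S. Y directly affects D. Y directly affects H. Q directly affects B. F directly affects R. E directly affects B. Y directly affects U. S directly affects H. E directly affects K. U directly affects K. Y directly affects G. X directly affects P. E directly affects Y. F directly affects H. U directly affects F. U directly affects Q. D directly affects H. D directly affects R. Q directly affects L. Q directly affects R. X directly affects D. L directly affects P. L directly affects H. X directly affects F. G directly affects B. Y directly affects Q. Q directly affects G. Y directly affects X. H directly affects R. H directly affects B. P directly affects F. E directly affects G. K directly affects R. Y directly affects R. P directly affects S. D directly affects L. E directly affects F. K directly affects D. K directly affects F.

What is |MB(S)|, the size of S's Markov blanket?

7

A node's Markov blanket = Pa ∪ Ch ∪ (parents of Ch other than the node itself).
S has parents E, P.
S's children: H.
Co-parents of S (other parents of its children):
  parents(H) \ {S} = {D, F, L, Y}.
MB(S) = {D, E, F, H, L, P, Y}, which has 7 nodes.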